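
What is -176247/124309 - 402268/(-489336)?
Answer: -9059617295/15207217206 ≈ -0.59574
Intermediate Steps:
-176247/124309 - 402268/(-489336) = -176247*1/124309 - 402268*(-1/489336) = -176247/124309 + 100567/122334 = -9059617295/15207217206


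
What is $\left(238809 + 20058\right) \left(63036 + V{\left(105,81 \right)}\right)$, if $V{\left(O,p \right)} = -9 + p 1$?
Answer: $16336578636$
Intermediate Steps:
$V{\left(O,p \right)} = -9 + p$
$\left(238809 + 20058\right) \left(63036 + V{\left(105,81 \right)}\right) = \left(238809 + 20058\right) \left(63036 + \left(-9 + 81\right)\right) = 258867 \left(63036 + 72\right) = 258867 \cdot 63108 = 16336578636$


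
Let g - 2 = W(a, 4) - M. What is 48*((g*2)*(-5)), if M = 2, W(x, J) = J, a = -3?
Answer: -1920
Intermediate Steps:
g = 4 (g = 2 + (4 - 1*2) = 2 + (4 - 2) = 2 + 2 = 4)
48*((g*2)*(-5)) = 48*((4*2)*(-5)) = 48*(8*(-5)) = 48*(-40) = -1920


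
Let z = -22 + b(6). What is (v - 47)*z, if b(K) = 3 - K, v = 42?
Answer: 125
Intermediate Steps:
z = -25 (z = -22 + (3 - 1*6) = -22 + (3 - 6) = -22 - 3 = -25)
(v - 47)*z = (42 - 47)*(-25) = -5*(-25) = 125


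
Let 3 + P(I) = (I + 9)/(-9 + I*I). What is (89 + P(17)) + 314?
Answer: 56013/140 ≈ 400.09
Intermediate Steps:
P(I) = -3 + (9 + I)/(-9 + I²) (P(I) = -3 + (I + 9)/(-9 + I*I) = -3 + (9 + I)/(-9 + I²))
(89 + P(17)) + 314 = (89 + (36 + 17 - 3*17²)/(-9 + 17²)) + 314 = (89 + (36 + 17 - 3*289)/(-9 + 289)) + 314 = (89 + (36 + 17 - 867)/280) + 314 = (89 + (1/280)*(-814)) + 314 = (89 - 407/140) + 314 = 12053/140 + 314 = 56013/140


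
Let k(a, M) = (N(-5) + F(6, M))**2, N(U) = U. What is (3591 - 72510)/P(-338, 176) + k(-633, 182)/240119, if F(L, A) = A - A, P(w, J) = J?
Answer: -1504432451/3841904 ≈ -391.58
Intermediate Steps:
F(L, A) = 0
k(a, M) = 25 (k(a, M) = (-5 + 0)**2 = (-5)**2 = 25)
(3591 - 72510)/P(-338, 176) + k(-633, 182)/240119 = (3591 - 72510)/176 + 25/240119 = -68919*1/176 + 25*(1/240119) = -68919/176 + 25/240119 = -1504432451/3841904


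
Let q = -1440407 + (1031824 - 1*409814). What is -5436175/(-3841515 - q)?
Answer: 5436175/3023118 ≈ 1.7982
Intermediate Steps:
q = -818397 (q = -1440407 + (1031824 - 409814) = -1440407 + 622010 = -818397)
-5436175/(-3841515 - q) = -5436175/(-3841515 - 1*(-818397)) = -5436175/(-3841515 + 818397) = -5436175/(-3023118) = -5436175*(-1/3023118) = 5436175/3023118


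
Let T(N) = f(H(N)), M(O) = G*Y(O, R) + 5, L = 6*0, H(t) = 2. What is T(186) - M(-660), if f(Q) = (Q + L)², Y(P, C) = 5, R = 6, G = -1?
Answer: 4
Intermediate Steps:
L = 0
M(O) = 0 (M(O) = -1*5 + 5 = -5 + 5 = 0)
f(Q) = Q² (f(Q) = (Q + 0)² = Q²)
T(N) = 4 (T(N) = 2² = 4)
T(186) - M(-660) = 4 - 1*0 = 4 + 0 = 4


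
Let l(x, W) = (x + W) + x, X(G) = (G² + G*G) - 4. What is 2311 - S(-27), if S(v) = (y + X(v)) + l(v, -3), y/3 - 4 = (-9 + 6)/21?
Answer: 6317/7 ≈ 902.43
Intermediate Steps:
X(G) = -4 + 2*G² (X(G) = (G² + G²) - 4 = 2*G² - 4 = -4 + 2*G²)
y = 81/7 (y = 12 + 3*((-9 + 6)/21) = 12 + 3*(-3*1/21) = 12 + 3*(-⅐) = 12 - 3/7 = 81/7 ≈ 11.571)
l(x, W) = W + 2*x (l(x, W) = (W + x) + x = W + 2*x)
S(v) = 32/7 + 2*v + 2*v² (S(v) = (81/7 + (-4 + 2*v²)) + (-3 + 2*v) = (53/7 + 2*v²) + (-3 + 2*v) = 32/7 + 2*v + 2*v²)
2311 - S(-27) = 2311 - (32/7 + 2*(-27) + 2*(-27)²) = 2311 - (32/7 - 54 + 2*729) = 2311 - (32/7 - 54 + 1458) = 2311 - 1*9860/7 = 2311 - 9860/7 = 6317/7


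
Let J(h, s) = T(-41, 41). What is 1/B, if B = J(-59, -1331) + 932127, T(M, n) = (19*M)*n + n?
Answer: 1/900229 ≈ 1.1108e-6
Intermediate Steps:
T(M, n) = n + 19*M*n (T(M, n) = 19*M*n + n = n + 19*M*n)
J(h, s) = -31898 (J(h, s) = 41*(1 + 19*(-41)) = 41*(1 - 779) = 41*(-778) = -31898)
B = 900229 (B = -31898 + 932127 = 900229)
1/B = 1/900229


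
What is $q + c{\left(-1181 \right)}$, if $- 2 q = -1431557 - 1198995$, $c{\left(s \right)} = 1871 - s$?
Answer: $1318328$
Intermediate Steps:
$q = 1315276$ ($q = - \frac{-1431557 - 1198995}{2} = \left(- \frac{1}{2}\right) \left(-2630552\right) = 1315276$)
$q + c{\left(-1181 \right)} = 1315276 + \left(1871 - -1181\right) = 1315276 + \left(1871 + 1181\right) = 1315276 + 3052 = 1318328$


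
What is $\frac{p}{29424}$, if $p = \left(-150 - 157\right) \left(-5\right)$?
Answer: $\frac{1535}{29424} \approx 0.052168$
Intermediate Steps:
$p = 1535$ ($p = \left(-307\right) \left(-5\right) = 1535$)
$\frac{p}{29424} = \frac{1535}{29424}$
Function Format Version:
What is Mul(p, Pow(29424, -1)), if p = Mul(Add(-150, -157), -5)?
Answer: Rational(1535, 29424) ≈ 0.052168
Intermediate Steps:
p = 1535 (p = Mul(-307, -5) = 1535)
Mul(p, Pow(29424, -1)) = Mul(1535, Pow(29424, -1)) = Mul(1535, Rational(1, 29424)) = Rational(1535, 29424)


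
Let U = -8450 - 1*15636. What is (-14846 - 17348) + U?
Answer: -56280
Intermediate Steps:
U = -24086 (U = -8450 - 15636 = -24086)
(-14846 - 17348) + U = (-14846 - 17348) - 24086 = -32194 - 24086 = -56280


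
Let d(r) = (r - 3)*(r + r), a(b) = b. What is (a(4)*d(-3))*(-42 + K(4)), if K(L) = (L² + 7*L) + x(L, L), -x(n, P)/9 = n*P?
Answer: -20448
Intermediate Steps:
x(n, P) = -9*P*n (x(n, P) = -9*n*P = -9*P*n)
K(L) = -8*L² + 7*L (K(L) = (L² + 7*L) - 9*L*L = (L² + 7*L) - 9*L² = -8*L² + 7*L)
d(r) = 2*r*(-3 + r) (d(r) = (-3 + r)*(2*r) = 2*r*(-3 + r))
(a(4)*d(-3))*(-42 + K(4)) = (4*(2*(-3)*(-3 - 3)))*(-42 + 4*(7 - 8*4)) = (4*(2*(-3)*(-6)))*(-42 + 4*(7 - 32)) = (4*36)*(-42 + 4*(-25)) = 144*(-42 - 100) = 144*(-142) = -20448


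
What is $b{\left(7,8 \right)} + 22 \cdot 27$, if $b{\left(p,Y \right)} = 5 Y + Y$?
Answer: $642$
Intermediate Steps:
$b{\left(p,Y \right)} = 6 Y$
$b{\left(7,8 \right)} + 22 \cdot 27 = 6 \cdot 8 + 22 \cdot 27 = 48 + 594 = 642$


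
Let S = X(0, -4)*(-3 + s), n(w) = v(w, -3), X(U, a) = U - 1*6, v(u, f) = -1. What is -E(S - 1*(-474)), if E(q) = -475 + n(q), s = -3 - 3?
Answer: 476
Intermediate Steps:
X(U, a) = -6 + U (X(U, a) = U - 6 = -6 + U)
s = -6
n(w) = -1
S = 54 (S = (-6 + 0)*(-3 - 6) = -6*(-9) = 54)
E(q) = -476 (E(q) = -475 - 1 = -476)
-E(S - 1*(-474)) = -1*(-476) = 476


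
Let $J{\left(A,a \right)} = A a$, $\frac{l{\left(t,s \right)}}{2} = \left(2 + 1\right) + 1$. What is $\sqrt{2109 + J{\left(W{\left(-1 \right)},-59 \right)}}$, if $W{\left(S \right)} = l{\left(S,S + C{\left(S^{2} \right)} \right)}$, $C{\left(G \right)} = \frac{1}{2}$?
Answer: $\sqrt{1637} \approx 40.46$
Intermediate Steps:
$C{\left(G \right)} = \frac{1}{2}$
$l{\left(t,s \right)} = 8$ ($l{\left(t,s \right)} = 2 \left(\left(2 + 1\right) + 1\right) = 2 \left(3 + 1\right) = 2 \cdot 4 = 8$)
$W{\left(S \right)} = 8$
$\sqrt{2109 + J{\left(W{\left(-1 \right)},-59 \right)}} = \sqrt{2109 + 8 \left(-59\right)} = \sqrt{2109 - 472} = \sqrt{1637}$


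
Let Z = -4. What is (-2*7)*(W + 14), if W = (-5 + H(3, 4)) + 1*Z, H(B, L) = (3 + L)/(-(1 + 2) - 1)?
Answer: -91/2 ≈ -45.500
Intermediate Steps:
H(B, L) = -¾ - L/4 (H(B, L) = (3 + L)/(-1*3 - 1) = (3 + L)/(-3 - 1) = (3 + L)/(-4) = (3 + L)*(-¼) = -¾ - L/4)
W = -43/4 (W = (-5 + (-¾ - ¼*4)) + 1*(-4) = (-5 + (-¾ - 1)) - 4 = (-5 - 7/4) - 4 = -27/4 - 4 = -43/4 ≈ -10.750)
(-2*7)*(W + 14) = (-2*7)*(-43/4 + 14) = -14*13/4 = -91/2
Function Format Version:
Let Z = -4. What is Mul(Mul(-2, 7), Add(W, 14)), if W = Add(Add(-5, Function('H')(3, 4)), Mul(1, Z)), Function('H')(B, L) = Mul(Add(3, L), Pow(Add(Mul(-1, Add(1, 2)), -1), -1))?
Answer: Rational(-91, 2) ≈ -45.500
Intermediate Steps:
Function('H')(B, L) = Add(Rational(-3, 4), Mul(Rational(-1, 4), L)) (Function('H')(B, L) = Mul(Add(3, L), Pow(Add(Mul(-1, 3), -1), -1)) = Mul(Add(3, L), Pow(Add(-3, -1), -1)) = Mul(Add(3, L), Pow(-4, -1)) = Mul(Add(3, L), Rational(-1, 4)) = Add(Rational(-3, 4), Mul(Rational(-1, 4), L)))
W = Rational(-43, 4) (W = Add(Add(-5, Add(Rational(-3, 4), Mul(Rational(-1, 4), 4))), Mul(1, -4)) = Add(Add(-5, Add(Rational(-3, 4), -1)), -4) = Add(Add(-5, Rational(-7, 4)), -4) = Add(Rational(-27, 4), -4) = Rational(-43, 4) ≈ -10.750)
Mul(Mul(-2, 7), Add(W, 14)) = Mul(Mul(-2, 7), Add(Rational(-43, 4), 14)) = Mul(-14, Rational(13, 4)) = Rational(-91, 2)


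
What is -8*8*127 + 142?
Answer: -7986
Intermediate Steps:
-8*8*127 + 142 = -64*127 + 142 = -8128 + 142 = -7986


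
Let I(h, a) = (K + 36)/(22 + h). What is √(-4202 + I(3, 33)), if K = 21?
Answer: I*√104993/5 ≈ 64.805*I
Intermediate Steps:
I(h, a) = 57/(22 + h) (I(h, a) = (21 + 36)/(22 + h) = 57/(22 + h))
√(-4202 + I(3, 33)) = √(-4202 + 57/(22 + 3)) = √(-4202 + 57/25) = √(-104993/25) = I*√104993/5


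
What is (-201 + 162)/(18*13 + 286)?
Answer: -3/40 ≈ -0.075000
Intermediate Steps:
(-201 + 162)/(18*13 + 286) = -39/(234 + 286) = -39/520 = -39*1/520 = -3/40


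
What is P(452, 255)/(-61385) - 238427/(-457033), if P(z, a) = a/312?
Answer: 304417731455/583543390664 ≈ 0.52167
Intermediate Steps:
P(z, a) = a/312 (P(z, a) = a*(1/312) = a/312)
P(452, 255)/(-61385) - 238427/(-457033) = ((1/312)*255)/(-61385) - 238427/(-457033) = (85/104)*(-1/61385) - 238427*(-1/457033) = -17/1276808 + 238427/457033 = 304417731455/583543390664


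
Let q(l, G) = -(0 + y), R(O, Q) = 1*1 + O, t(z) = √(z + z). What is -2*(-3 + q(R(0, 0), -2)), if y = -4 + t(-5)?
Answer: -2 + 2*I*√10 ≈ -2.0 + 6.3246*I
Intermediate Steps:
t(z) = √2*√z (t(z) = √(2*z) = √2*√z)
R(O, Q) = 1 + O
y = -4 + I*√10 (y = -4 + √2*√(-5) = -4 + √2*(I*√5) = -4 + I*√10 ≈ -4.0 + 3.1623*I)
q(l, G) = 4 - I*√10 (q(l, G) = -(0 + (-4 + I*√10)) = -(-4 + I*√10) = 4 - I*√10)
-2*(-3 + q(R(0, 0), -2)) = -2*(-3 + (4 - I*√10)) = -2*(1 - I*√10) = -2 + 2*I*√10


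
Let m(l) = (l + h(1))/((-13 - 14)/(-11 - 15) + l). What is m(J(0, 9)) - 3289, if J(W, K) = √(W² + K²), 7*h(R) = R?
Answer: -6007339/1827 ≈ -3288.1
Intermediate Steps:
h(R) = R/7
J(W, K) = √(K² + W²)
m(l) = (⅐ + l)/(27/26 + l) (m(l) = (l + (⅐)*1)/((-13 - 14)/(-11 - 15) + l) = (l + ⅐)/(-27/(-26) + l) = (⅐ + l)/(-27*(-1/26) + l) = (⅐ + l)/(27/26 + l))
m(J(0, 9)) - 3289 = 26*(1 + 7*√(9² + 0²))/(7*(27 + 26*√(9² + 0²))) - 3289 = 26*(1 + 7*√(81 + 0))/(7*(27 + 26*√(81 + 0))) - 3289 = 26*(1 + 7*√81)/(7*(27 + 26*√81)) - 3289 = 26*(1 + 7*9)/(7*(27 + 26*9)) - 3289 = 26*(1 + 63)/(7*(27 + 234)) - 3289 = (26/7)*64/261 - 3289 = (26/7)*(1/261)*64 - 3289 = 1664/1827 - 3289 = -6007339/1827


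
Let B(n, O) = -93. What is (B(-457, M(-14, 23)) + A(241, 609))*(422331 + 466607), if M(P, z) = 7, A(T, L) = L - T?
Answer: 244457950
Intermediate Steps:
(B(-457, M(-14, 23)) + A(241, 609))*(422331 + 466607) = (-93 + (609 - 1*241))*(422331 + 466607) = (-93 + (609 - 241))*888938 = (-93 + 368)*888938 = 275*888938 = 244457950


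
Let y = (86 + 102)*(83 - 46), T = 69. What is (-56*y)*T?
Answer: -26877984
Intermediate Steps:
y = 6956 (y = 188*37 = 6956)
(-56*y)*T = -56*6956*69 = -389536*69 = -26877984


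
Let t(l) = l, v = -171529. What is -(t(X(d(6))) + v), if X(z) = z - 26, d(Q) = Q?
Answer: 171549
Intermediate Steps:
X(z) = -26 + z
-(t(X(d(6))) + v) = -((-26 + 6) - 171529) = -(-20 - 171529) = -1*(-171549) = 171549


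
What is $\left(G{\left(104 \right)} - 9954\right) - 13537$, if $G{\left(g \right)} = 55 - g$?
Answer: $-23540$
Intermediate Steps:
$\left(G{\left(104 \right)} - 9954\right) - 13537 = \left(\left(55 - 104\right) - 9954\right) - 13537 = \left(-49 - 9954\right) - 13537 = -10003 - 13537 = -23540$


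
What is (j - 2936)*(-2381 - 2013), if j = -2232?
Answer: 22708192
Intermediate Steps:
(j - 2936)*(-2381 - 2013) = (-2232 - 2936)*(-2381 - 2013) = -5168*(-4394) = 22708192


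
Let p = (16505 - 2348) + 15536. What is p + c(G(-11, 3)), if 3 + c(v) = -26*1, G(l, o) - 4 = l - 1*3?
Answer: 29664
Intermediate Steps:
G(l, o) = 1 + l (G(l, o) = 4 + (l - 1*3) = 4 + (l - 3) = 4 + (-3 + l) = 1 + l)
c(v) = -29 (c(v) = -3 - 26*1 = -3 - 26 = -29)
p = 29693 (p = 14157 + 15536 = 29693)
p + c(G(-11, 3)) = 29693 - 29 = 29664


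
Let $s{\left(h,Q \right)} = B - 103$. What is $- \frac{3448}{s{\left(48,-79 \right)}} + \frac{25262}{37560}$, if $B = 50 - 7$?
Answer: $\frac{218371}{3756} \approx 58.139$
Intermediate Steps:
$B = 43$
$s{\left(h,Q \right)} = -60$ ($s{\left(h,Q \right)} = 43 - 103 = -60$)
$- \frac{3448}{s{\left(48,-79 \right)}} + \frac{25262}{37560} = - \frac{3448}{-60} + \frac{25262}{37560} = \left(-3448\right) \left(- \frac{1}{60}\right) + 25262 \cdot \frac{1}{37560} = \frac{862}{15} + \frac{12631}{18780} = \frac{218371}{3756}$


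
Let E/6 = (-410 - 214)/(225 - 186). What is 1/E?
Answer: -1/96 ≈ -0.010417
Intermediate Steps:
E = -96 (E = 6*((-410 - 214)/(225 - 186)) = 6*(-624/39) = 6*(-624*1/39) = 6*(-16) = -96)
1/E = 1/(-96) = -1/96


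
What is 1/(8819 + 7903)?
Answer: 1/16722 ≈ 5.9801e-5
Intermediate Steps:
1/(8819 + 7903) = 1/16722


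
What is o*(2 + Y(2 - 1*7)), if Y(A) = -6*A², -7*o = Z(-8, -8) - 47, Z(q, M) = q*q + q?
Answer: 1332/7 ≈ 190.29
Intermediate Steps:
Z(q, M) = q + q² (Z(q, M) = q² + q = q + q²)
o = -9/7 (o = -(-8*(1 - 8) - 47)/7 = -(-8*(-7) - 47)/7 = -(56 - 47)/7 = -⅐*9 = -9/7 ≈ -1.2857)
o*(2 + Y(2 - 1*7)) = -9*(2 - 6*(2 - 1*7)²)/7 = -9*(2 - 6*(2 - 7)²)/7 = -9*(2 - 6*(-5)²)/7 = -9*(2 - 6*25)/7 = -9*(2 - 150)/7 = -9/7*(-148) = 1332/7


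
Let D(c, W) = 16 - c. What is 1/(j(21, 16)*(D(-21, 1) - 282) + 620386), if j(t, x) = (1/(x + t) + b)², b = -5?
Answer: 1369/841013714 ≈ 1.6278e-6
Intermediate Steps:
j(t, x) = (-5 + 1/(t + x))² (j(t, x) = (1/(x + t) - 5)² = (1/(t + x) - 5)² = (-5 + 1/(t + x))²)
1/(j(21, 16)*(D(-21, 1) - 282) + 620386) = 1/(((-1 + 5*21 + 5*16)²/(21 + 16)²)*((16 - 1*(-21)) - 282) + 620386) = 1/(((-1 + 105 + 80)²/37²)*((16 + 21) - 282) + 620386) = 1/(((1/1369)*184²)*(37 - 282) + 620386) = 1/(((1/1369)*33856)*(-245) + 620386) = 1/((33856/1369)*(-245) + 620386) = 1/(-8294720/1369 + 620386) = 1/(841013714/1369) = 1369/841013714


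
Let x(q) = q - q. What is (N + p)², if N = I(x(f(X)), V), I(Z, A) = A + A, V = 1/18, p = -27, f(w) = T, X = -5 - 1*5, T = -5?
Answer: 58564/81 ≈ 723.01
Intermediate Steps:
X = -10 (X = -5 - 5 = -10)
f(w) = -5
x(q) = 0
V = 1/18 ≈ 0.055556
I(Z, A) = 2*A
N = ⅑ (N = 2*(1/18) = ⅑ ≈ 0.11111)
(N + p)² = (⅑ - 27)² = (-242/9)² = 58564/81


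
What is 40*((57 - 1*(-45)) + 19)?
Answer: 4840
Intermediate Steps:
40*((57 - 1*(-45)) + 19) = 40*((57 + 45) + 19) = 40*(102 + 19) = 40*121 = 4840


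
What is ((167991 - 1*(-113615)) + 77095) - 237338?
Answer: 121363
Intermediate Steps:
((167991 - 1*(-113615)) + 77095) - 237338 = ((167991 + 113615) + 77095) - 237338 = (281606 + 77095) - 237338 = 358701 - 237338 = 121363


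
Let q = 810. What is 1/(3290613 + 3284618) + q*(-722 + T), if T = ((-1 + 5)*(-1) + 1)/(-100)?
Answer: -38451668153057/65752310 ≈ -5.8480e+5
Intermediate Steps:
T = 3/100 (T = (4*(-1) + 1)*(-1/100) = (-4 + 1)*(-1/100) = -3*(-1/100) = 3/100 ≈ 0.030000)
1/(3290613 + 3284618) + q*(-722 + T) = 1/(3290613 + 3284618) + 810*(-722 + 3/100) = 1/6575231 + 810*(-72197/100) = 1/6575231 - 5847957/10 = -38451668153057/65752310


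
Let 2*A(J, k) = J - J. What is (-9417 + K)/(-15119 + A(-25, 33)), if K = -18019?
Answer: 27436/15119 ≈ 1.8147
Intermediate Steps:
A(J, k) = 0 (A(J, k) = (J - J)/2 = (½)*0 = 0)
(-9417 + K)/(-15119 + A(-25, 33)) = (-9417 - 18019)/(-15119 + 0) = -27436/(-15119) = -27436*(-1/15119) = 27436/15119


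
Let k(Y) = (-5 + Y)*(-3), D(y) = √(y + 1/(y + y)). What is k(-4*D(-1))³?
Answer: -6345 + 2754*I*√6 ≈ -6345.0 + 6745.9*I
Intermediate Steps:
D(y) = √(y + 1/(2*y))
k(Y) = 15 - 3*Y
k(-4*D(-1))³ = (15 - (-12)*√(2/(-1) + 4*(-1))/2)³ = (15 - (-12)*√(2*(-1) - 4)/2)³ = (15 - (-12)*√(-2 - 4)/2)³ = (15 - (-12)*√(-6)/2)³ = (15 - (-12)*(I*√6)/2)³ = (15 - (-12)*I*√6/2)³ = (15 - (-6)*I*√6)³ = (15 + 6*I*√6)³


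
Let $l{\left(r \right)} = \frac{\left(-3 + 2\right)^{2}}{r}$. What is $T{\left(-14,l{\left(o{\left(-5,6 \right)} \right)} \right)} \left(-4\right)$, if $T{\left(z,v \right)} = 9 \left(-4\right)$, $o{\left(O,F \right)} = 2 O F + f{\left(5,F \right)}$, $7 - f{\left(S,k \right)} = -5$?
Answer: $144$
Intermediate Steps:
$f{\left(S,k \right)} = 12$ ($f{\left(S,k \right)} = 7 - -5 = 7 + 5 = 12$)
$o{\left(O,F \right)} = 12 + 2 F O$ ($o{\left(O,F \right)} = 2 O F + 12 = 2 F O + 12 = 12 + 2 F O$)
$l{\left(r \right)} = \frac{1}{r}$ ($l{\left(r \right)} = \frac{\left(-1\right)^{2}}{r} = 1 \frac{1}{r} = \frac{1}{r}$)
$T{\left(z,v \right)} = -36$
$T{\left(-14,l{\left(o{\left(-5,6 \right)} \right)} \right)} \left(-4\right) = \left(-36\right) \left(-4\right) = 144$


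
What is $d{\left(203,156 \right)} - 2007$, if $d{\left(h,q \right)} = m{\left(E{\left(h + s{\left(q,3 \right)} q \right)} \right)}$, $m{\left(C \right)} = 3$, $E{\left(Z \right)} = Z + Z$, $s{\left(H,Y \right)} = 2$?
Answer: $-2004$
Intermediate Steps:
$E{\left(Z \right)} = 2 Z$
$d{\left(h,q \right)} = 3$
$d{\left(203,156 \right)} - 2007 = 3 - 2007 = -2004$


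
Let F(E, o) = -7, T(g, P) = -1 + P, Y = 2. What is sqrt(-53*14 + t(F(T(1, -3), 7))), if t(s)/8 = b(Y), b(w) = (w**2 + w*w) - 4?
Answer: I*sqrt(710) ≈ 26.646*I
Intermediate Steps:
b(w) = -4 + 2*w**2 (b(w) = (w**2 + w**2) - 4 = 2*w**2 - 4 = -4 + 2*w**2)
t(s) = 32 (t(s) = 8*(-4 + 2*2**2) = 8*(-4 + 2*4) = 8*(-4 + 8) = 8*4 = 32)
sqrt(-53*14 + t(F(T(1, -3), 7))) = sqrt(-53*14 + 32) = sqrt(-742 + 32) = sqrt(-710) = I*sqrt(710)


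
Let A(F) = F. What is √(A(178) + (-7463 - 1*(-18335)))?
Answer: 5*√442 ≈ 105.12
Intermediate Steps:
√(A(178) + (-7463 - 1*(-18335))) = √(178 + (-7463 - 1*(-18335))) = √(178 + (-7463 + 18335)) = √(178 + 10872) = √11050 = 5*√442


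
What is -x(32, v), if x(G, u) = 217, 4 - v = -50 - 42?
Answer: -217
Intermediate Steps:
v = 96 (v = 4 - (-50 - 42) = 4 - 1*(-92) = 4 + 92 = 96)
-x(32, v) = -1*217 = -217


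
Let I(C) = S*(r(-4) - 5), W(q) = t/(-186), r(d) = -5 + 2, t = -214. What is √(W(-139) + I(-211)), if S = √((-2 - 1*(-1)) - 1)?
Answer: √(9951 - 69192*I*√2)/93 ≈ 2.5023 - 2.2607*I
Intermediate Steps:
r(d) = -3
W(q) = 107/93 (W(q) = -214/(-186) = -214*(-1/186) = 107/93)
S = I*√2 (S = √((-2 + 1) - 1) = √(-1 - 1) = √(-2) = I*√2 ≈ 1.4142*I)
I(C) = -8*I*√2 (I(C) = (I*√2)*(-3 - 5) = (I*√2)*(-8) = -8*I*√2)
√(W(-139) + I(-211)) = √(107/93 - 8*I*√2)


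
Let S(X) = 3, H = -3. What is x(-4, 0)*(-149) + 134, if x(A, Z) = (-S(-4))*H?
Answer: -1207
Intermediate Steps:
x(A, Z) = 9 (x(A, Z) = -1*3*(-3) = -3*(-3) = 9)
x(-4, 0)*(-149) + 134 = 9*(-149) + 134 = -1341 + 134 = -1207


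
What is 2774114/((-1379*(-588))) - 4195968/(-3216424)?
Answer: 110044963331/23286105654 ≈ 4.7258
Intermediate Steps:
2774114/((-1379*(-588))) - 4195968/(-3216424) = 2774114/810852 - 4195968*(-1/3216424) = 2774114*(1/810852) + 524496/402053 = 198151/57918 + 524496/402053 = 110044963331/23286105654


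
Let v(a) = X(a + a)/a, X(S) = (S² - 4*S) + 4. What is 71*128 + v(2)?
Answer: 9090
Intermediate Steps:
X(S) = 4 + S² - 4*S
v(a) = (4 - 8*a + 4*a²)/a (v(a) = (4 + (a + a)² - 4*(a + a))/a = (4 + (2*a)² - 8*a)/a = (4 + 4*a² - 8*a)/a = (4 - 8*a + 4*a²)/a)
71*128 + v(2) = 71*128 + (-8 + 4*2 + 4/2) = 9088 + (-8 + 8 + 4*(½)) = 9088 + (-8 + 8 + 2) = 9088 + 2 = 9090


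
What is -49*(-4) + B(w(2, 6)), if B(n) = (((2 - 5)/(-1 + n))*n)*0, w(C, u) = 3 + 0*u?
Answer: 196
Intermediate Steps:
w(C, u) = 3 (w(C, u) = 3 + 0 = 3)
B(n) = 0 (B(n) = ((-3/(-1 + n))*n)*0 = -3*n/(-1 + n)*0 = 0)
-49*(-4) + B(w(2, 6)) = -49*(-4) + 0 = 196 + 0 = 196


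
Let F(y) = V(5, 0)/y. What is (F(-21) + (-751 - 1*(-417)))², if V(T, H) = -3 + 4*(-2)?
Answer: 49042009/441 ≈ 1.1121e+5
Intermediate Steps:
V(T, H) = -11 (V(T, H) = -3 - 8 = -11)
F(y) = -11/y
(F(-21) + (-751 - 1*(-417)))² = (-11/(-21) + (-751 - 1*(-417)))² = (-11*(-1/21) + (-751 + 417))² = (11/21 - 334)² = (-7003/21)² = 49042009/441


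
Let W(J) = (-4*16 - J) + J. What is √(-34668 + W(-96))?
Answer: 2*I*√8683 ≈ 186.37*I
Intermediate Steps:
W(J) = -64 (W(J) = (-64 - J) + J = -64)
√(-34668 + W(-96)) = √(-34668 - 64) = √(-34732) = 2*I*√8683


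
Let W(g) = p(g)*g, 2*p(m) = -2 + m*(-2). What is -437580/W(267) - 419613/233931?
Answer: 2009380532/464976851 ≈ 4.3215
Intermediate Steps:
p(m) = -1 - m (p(m) = (-2 + m*(-2))/2 = (-2 - 2*m)/2 = -1 - m)
W(g) = g*(-1 - g) (W(g) = (-1 - g)*g = g*(-1 - g))
-437580/W(267) - 419613/233931 = -437580*(-1/(267*(1 + 267))) - 419613/233931 = -437580/((-1*267*268)) - 419613*1/233931 = -437580/(-71556) - 139871/77977 = -437580*(-1/71556) - 139871/77977 = 36465/5963 - 139871/77977 = 2009380532/464976851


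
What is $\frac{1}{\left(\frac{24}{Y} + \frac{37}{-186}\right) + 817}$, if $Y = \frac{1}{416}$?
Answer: $\frac{186}{2008949} \approx 9.2586 \cdot 10^{-5}$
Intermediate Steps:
$Y = \frac{1}{416} \approx 0.0024038$
$\frac{1}{\left(\frac{24}{Y} + \frac{37}{-186}\right) + 817} = \frac{1}{\left(24 \frac{1}{\frac{1}{416}} + \frac{37}{-186}\right) + 817} = \frac{1}{\left(24 \cdot 416 + 37 \left(- \frac{1}{186}\right)\right) + 817} = \frac{1}{\left(9984 - \frac{37}{186}\right) + 817} = \frac{1}{\frac{1856987}{186} + 817} = \frac{1}{\frac{2008949}{186}} = \frac{186}{2008949}$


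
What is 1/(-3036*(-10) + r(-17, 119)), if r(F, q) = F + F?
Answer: 1/30326 ≈ 3.2975e-5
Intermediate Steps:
r(F, q) = 2*F
1/(-3036*(-10) + r(-17, 119)) = 1/(-3036*(-10) + 2*(-17)) = 1/(30360 - 34) = 1/30326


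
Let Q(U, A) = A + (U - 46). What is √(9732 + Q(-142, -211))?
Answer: 3*√1037 ≈ 96.607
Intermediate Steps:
Q(U, A) = -46 + A + U (Q(U, A) = A + (-46 + U) = -46 + A + U)
√(9732 + Q(-142, -211)) = √(9732 + (-46 - 211 - 142)) = √(9732 - 399) = √9333 = 3*√1037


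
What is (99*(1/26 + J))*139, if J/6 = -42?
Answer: -90148311/26 ≈ -3.4672e+6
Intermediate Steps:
J = -252 (J = 6*(-42) = -252)
(99*(1/26 + J))*139 = (99*(1/26 - 252))*139 = (99*(-6551/26))*139 = -648549/26*139 = -90148311/26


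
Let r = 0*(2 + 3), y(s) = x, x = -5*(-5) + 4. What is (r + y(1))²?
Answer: 841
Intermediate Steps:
x = 29 (x = 25 + 4 = 29)
y(s) = 29
r = 0 (r = 0*5 = 0)
(r + y(1))² = (0 + 29)² = 29² = 841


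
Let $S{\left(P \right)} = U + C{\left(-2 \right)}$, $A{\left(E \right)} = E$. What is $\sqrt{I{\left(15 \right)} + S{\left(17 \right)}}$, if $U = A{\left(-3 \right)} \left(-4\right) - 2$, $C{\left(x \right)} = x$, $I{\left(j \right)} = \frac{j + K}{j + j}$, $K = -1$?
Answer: $\frac{\sqrt{1905}}{15} \approx 2.9098$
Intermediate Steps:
$I{\left(j \right)} = \frac{-1 + j}{2 j}$ ($I{\left(j \right)} = \frac{j - 1}{j + j} = \frac{-1 + j}{2 j}$)
$U = 10$ ($U = \left(-3\right) \left(-4\right) - 2 = 12 - 2 = 10$)
$S{\left(P \right)} = 8$ ($S{\left(P \right)} = 10 - 2 = 8$)
$\sqrt{I{\left(15 \right)} + S{\left(17 \right)}} = \sqrt{\frac{-1 + 15}{2 \cdot 15} + 8} = \sqrt{\frac{1}{2} \cdot \frac{1}{15} \cdot 14 + 8} = \sqrt{\frac{7}{15} + 8} = \sqrt{\frac{127}{15}} = \frac{\sqrt{1905}}{15}$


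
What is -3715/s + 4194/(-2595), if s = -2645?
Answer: -96847/457585 ≈ -0.21165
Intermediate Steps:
-3715/s + 4194/(-2595) = -3715/(-2645) + 4194/(-2595) = -3715*(-1/2645) + 4194*(-1/2595) = 743/529 - 1398/865 = -96847/457585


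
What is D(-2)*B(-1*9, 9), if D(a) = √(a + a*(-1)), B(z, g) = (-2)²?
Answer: 0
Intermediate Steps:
B(z, g) = 4
D(a) = 0 (D(a) = √(a - a) = √0 = 0)
D(-2)*B(-1*9, 9) = 0*4 = 0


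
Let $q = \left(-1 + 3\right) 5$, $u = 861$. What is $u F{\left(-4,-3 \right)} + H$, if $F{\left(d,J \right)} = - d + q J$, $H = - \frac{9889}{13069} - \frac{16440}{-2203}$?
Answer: $- \frac{644322413809}{28791007} \approx -22379.0$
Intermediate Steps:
$H = \frac{193068893}{28791007}$ ($H = \left(-9889\right) \frac{1}{13069} - - \frac{16440}{2203} = - \frac{9889}{13069} + \frac{16440}{2203} = \frac{193068893}{28791007} \approx 6.7059$)
$q = 10$ ($q = 2 \cdot 5 = 10$)
$F{\left(d,J \right)} = - d + 10 J$
$u F{\left(-4,-3 \right)} + H = 861 \left(\left(-1\right) \left(-4\right) + 10 \left(-3\right)\right) + \frac{193068893}{28791007} = 861 \left(4 - 30\right) + \frac{193068893}{28791007} = 861 \left(-26\right) + \frac{193068893}{28791007} = -22386 + \frac{193068893}{28791007} = - \frac{644322413809}{28791007}$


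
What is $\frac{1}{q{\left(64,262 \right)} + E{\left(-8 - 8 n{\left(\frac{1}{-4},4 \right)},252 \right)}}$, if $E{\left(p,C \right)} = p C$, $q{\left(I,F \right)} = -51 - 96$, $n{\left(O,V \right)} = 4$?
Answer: $- \frac{1}{10227} \approx -9.778 \cdot 10^{-5}$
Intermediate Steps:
$q{\left(I,F \right)} = -147$ ($q{\left(I,F \right)} = -51 - 96 = -147$)
$E{\left(p,C \right)} = C p$
$\frac{1}{q{\left(64,262 \right)} + E{\left(-8 - 8 n{\left(\frac{1}{-4},4 \right)},252 \right)}} = \frac{1}{-147 + 252 \left(-8 - 32\right)} = \frac{1}{-147 + 252 \left(-40\right)} = \frac{1}{-147 - 10080} = \frac{1}{-10227} = - \frac{1}{10227}$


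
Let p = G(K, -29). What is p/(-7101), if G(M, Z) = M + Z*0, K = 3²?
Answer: -1/789 ≈ -0.0012674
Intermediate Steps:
K = 9
G(M, Z) = M (G(M, Z) = M + 0 = M)
p = 9
p/(-7101) = 9/(-7101) = 9*(-1/7101) = -1/789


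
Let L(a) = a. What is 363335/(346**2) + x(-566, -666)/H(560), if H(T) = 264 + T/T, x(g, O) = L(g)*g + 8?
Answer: 38448980399/31724740 ≈ 1212.0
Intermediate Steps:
x(g, O) = 8 + g**2 (x(g, O) = g*g + 8 = g**2 + 8 = 8 + g**2)
H(T) = 265 (H(T) = 264 + 1 = 265)
363335/(346**2) + x(-566, -666)/H(560) = 363335/(346**2) + (8 + (-566)**2)/265 = 363335/119716 + (8 + 320356)*(1/265) = 363335*(1/119716) + 320364*(1/265) = 363335/119716 + 320364/265 = 38448980399/31724740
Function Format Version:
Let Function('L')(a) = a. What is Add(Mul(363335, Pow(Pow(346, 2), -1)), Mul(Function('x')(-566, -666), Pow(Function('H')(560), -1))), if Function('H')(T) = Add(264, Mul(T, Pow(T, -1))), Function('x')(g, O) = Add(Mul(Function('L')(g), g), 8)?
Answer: Rational(38448980399, 31724740) ≈ 1212.0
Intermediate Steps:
Function('x')(g, O) = Add(8, Pow(g, 2)) (Function('x')(g, O) = Add(Mul(g, g), 8) = Add(Pow(g, 2), 8) = Add(8, Pow(g, 2)))
Function('H')(T) = 265 (Function('H')(T) = Add(264, 1) = 265)
Add(Mul(363335, Pow(Pow(346, 2), -1)), Mul(Function('x')(-566, -666), Pow(Function('H')(560), -1))) = Add(Mul(363335, Pow(Pow(346, 2), -1)), Mul(Add(8, Pow(-566, 2)), Pow(265, -1))) = Add(Mul(363335, Pow(119716, -1)), Mul(Add(8, 320356), Rational(1, 265))) = Add(Mul(363335, Rational(1, 119716)), Mul(320364, Rational(1, 265))) = Add(Rational(363335, 119716), Rational(320364, 265)) = Rational(38448980399, 31724740)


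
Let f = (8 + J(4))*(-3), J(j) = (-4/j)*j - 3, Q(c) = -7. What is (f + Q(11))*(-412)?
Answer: 4120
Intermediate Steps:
J(j) = -7 (J(j) = -4 - 3 = -7)
f = -3 (f = (8 - 7)*(-3) = 1*(-3) = -3)
(f + Q(11))*(-412) = (-3 - 7)*(-412) = -10*(-412) = 4120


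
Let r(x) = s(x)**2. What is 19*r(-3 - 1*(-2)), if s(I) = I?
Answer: 19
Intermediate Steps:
r(x) = x**2
19*r(-3 - 1*(-2)) = 19*(-3 - 1*(-2))**2 = 19*(-3 + 2)**2 = 19*(-1)**2 = 19*1 = 19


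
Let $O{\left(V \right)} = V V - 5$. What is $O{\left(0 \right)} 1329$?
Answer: $-6645$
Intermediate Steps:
$O{\left(V \right)} = -5 + V^{2}$ ($O{\left(V \right)} = V^{2} - 5 = -5 + V^{2}$)
$O{\left(0 \right)} 1329 = \left(-5 + 0^{2}\right) 1329 = \left(-5 + 0\right) 1329 = \left(-5\right) 1329 = -6645$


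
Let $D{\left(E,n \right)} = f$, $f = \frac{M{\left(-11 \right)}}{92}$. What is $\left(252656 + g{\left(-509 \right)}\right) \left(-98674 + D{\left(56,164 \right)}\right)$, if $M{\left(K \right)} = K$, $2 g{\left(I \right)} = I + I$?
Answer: $- \frac{2288995256793}{92} \approx -2.488 \cdot 10^{10}$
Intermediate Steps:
$g{\left(I \right)} = I$ ($g{\left(I \right)} = \frac{I + I}{2} = \frac{2 I}{2} = I$)
$f = - \frac{11}{92} \approx -0.11957$
$D{\left(E,n \right)} = - \frac{11}{92}$
$\left(252656 + g{\left(-509 \right)}\right) \left(-98674 + D{\left(56,164 \right)}\right) = \left(252656 - 509\right) \left(-98674 - \frac{11}{92}\right) = 252147 \left(- \frac{9078019}{92}\right) = - \frac{2288995256793}{92}$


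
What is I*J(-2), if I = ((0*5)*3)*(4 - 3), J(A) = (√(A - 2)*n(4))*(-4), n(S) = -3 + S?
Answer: 0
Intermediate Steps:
J(A) = -4*√(-2 + A) (J(A) = (√(A - 2)*(-3 + 4))*(-4) = (√(-2 + A)*1)*(-4) = √(-2 + A)*(-4) = -4*√(-2 + A))
I = 0 (I = (0*3)*1 = 0*1 = 0)
I*J(-2) = 0*(-4*√(-2 - 2)) = 0*(-8*I) = 0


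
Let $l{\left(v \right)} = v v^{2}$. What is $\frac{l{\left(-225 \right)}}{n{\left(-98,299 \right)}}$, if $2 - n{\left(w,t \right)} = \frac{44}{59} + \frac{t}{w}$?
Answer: $- \frac{65860593750}{24893} \approx -2.6457 \cdot 10^{6}$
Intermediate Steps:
$n{\left(w,t \right)} = \frac{74}{59} - \frac{t}{w}$ ($n{\left(w,t \right)} = 2 - \left(\frac{44}{59} + \frac{t}{w}\right) = \frac{74}{59} - \frac{t}{w}$)
$l{\left(v \right)} = v^{3}$
$\frac{l{\left(-225 \right)}}{n{\left(-98,299 \right)}} = \frac{\left(-225\right)^{3}}{\frac{74}{59} - \frac{299}{-98}} = - \frac{11390625}{\frac{74}{59} - 299 \left(- \frac{1}{98}\right)} = - \frac{11390625}{\frac{74}{59} + \frac{299}{98}} = - \frac{11390625}{\frac{24893}{5782}} = \left(-11390625\right) \frac{5782}{24893} = - \frac{65860593750}{24893}$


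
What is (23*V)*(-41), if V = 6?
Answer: -5658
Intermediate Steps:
(23*V)*(-41) = (23*6)*(-41) = 138*(-41) = -5658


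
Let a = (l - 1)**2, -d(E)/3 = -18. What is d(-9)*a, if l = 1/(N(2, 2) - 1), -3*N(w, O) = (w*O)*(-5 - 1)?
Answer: 1944/49 ≈ 39.673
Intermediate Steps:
N(w, O) = 2*O*w (N(w, O) = -w*O*(-5 - 1)/3 = -O*w*(-6)/3 = -(-2)*O*w = 2*O*w)
l = 1/7 (l = 1/(2*2*2 - 1) = 1/(8 - 1) = 1/7 ≈ 0.14286)
d(E) = 54 (d(E) = -3*(-18) = 54)
a = 36/49 (a = (1/7 - 1)**2 = (-6/7)**2 = 36/49 ≈ 0.73469)
d(-9)*a = 54*(36/49) = 1944/49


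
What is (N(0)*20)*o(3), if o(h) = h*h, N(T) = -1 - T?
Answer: -180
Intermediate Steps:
o(h) = h²
(N(0)*20)*o(3) = ((-1 - 1*0)*20)*3² = ((-1 + 0)*20)*9 = -1*20*9 = -20*9 = -180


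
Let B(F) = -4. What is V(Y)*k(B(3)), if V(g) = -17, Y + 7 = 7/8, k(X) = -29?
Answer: 493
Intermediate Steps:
Y = -49/8 (Y = -7 + 7/8 = -49/8 ≈ -6.1250)
V(Y)*k(B(3)) = -17*(-29) = 493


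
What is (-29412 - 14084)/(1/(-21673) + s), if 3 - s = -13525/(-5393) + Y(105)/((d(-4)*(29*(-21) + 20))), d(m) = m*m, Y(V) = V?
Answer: -47910869068310656/554291655921 ≈ -86436.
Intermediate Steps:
d(m) = m²
s = 25577561/50823632 (s = 3 - (-13525/(-5393) + 105/(((-4)²*(29*(-21) + 20)))) = 3 - (-13525*(-1/5393) + 105/((16*(-609 + 20)))) = 3 - (13525/5393 + 105/((16*(-589)))) = 3 - (13525/5393 + 105/(-9424)) = 3 - (13525/5393 + 105*(-1/9424)) = 3 - (13525/5393 - 105/9424) = 3 - 1*126893335/50823632 = 3 - 126893335/50823632 = 25577561/50823632 ≈ 0.50326)
(-29412 - 14084)/(1/(-21673) + s) = (-29412 - 14084)/(1/(-21673) + 25577561/50823632) = -43496/(-1/21673 + 25577561/50823632) = -43496/554291655921/1101500576336 = -43496*1101500576336/554291655921 = -47910869068310656/554291655921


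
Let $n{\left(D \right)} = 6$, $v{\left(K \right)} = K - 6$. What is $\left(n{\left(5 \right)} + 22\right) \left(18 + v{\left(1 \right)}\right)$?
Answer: $364$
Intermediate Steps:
$v{\left(K \right)} = -6 + K$ ($v{\left(K \right)} = K - 6 = -6 + K$)
$\left(n{\left(5 \right)} + 22\right) \left(18 + v{\left(1 \right)}\right) = \left(6 + 22\right) \left(18 + \left(-6 + 1\right)\right) = 28 \left(18 - 5\right) = 28 \cdot 13 = 364$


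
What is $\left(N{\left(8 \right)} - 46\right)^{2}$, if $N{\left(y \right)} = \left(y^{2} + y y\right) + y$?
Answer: $8100$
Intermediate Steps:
$N{\left(y \right)} = y + 2 y^{2}$ ($N{\left(y \right)} = \left(y^{2} + y^{2}\right) + y = 2 y^{2} + y = y + 2 y^{2}$)
$\left(N{\left(8 \right)} - 46\right)^{2} = \left(8 \left(1 + 2 \cdot 8\right) - 46\right)^{2} = \left(8 \left(1 + 16\right) - 46\right)^{2} = \left(8 \cdot 17 - 46\right)^{2} = \left(136 - 46\right)^{2} = 90^{2} = 8100$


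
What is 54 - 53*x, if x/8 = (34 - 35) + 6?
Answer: -2066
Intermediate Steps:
x = 40 (x = 8*((34 - 35) + 6) = 8*(-1 + 6) = 8*5 = 40)
54 - 53*x = 54 - 53*40 = 54 - 2120 = -2066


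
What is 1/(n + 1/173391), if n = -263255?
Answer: -173391/45646047704 ≈ -3.7986e-6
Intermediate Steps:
1/(n + 1/173391) = 1/(-263255 + 1/173391) = 1/(-45646047704/173391) = -173391/45646047704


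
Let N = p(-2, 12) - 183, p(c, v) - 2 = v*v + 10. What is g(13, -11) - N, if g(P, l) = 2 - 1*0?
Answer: 29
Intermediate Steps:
g(P, l) = 2 (g(P, l) = 2 + 0 = 2)
p(c, v) = 12 + v² (p(c, v) = 2 + (v*v + 10) = 2 + (v² + 10) = 2 + (10 + v²) = 12 + v²)
N = -27 (N = (12 + 12²) - 183 = (12 + 144) - 183 = 156 - 183 = -27)
g(13, -11) - N = 2 - 1*(-27) = 2 + 27 = 29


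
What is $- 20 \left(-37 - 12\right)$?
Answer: $980$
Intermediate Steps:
$- 20 \left(-37 - 12\right) = \left(-20\right) \left(-49\right) = 980$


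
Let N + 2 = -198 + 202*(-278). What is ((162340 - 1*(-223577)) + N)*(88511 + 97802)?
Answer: 61401498593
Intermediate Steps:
N = -56356 (N = -2 + (-198 + 202*(-278)) = -2 + (-198 - 56156) = -2 - 56354 = -56356)
((162340 - 1*(-223577)) + N)*(88511 + 97802) = ((162340 - 1*(-223577)) - 56356)*(88511 + 97802) = ((162340 + 223577) - 56356)*186313 = (385917 - 56356)*186313 = 329561*186313 = 61401498593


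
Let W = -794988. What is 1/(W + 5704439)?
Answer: 1/4909451 ≈ 2.0369e-7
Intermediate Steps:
1/(W + 5704439) = 1/(-794988 + 5704439) = 1/4909451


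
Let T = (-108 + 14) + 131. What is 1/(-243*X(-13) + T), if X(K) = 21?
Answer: -1/5066 ≈ -0.00019739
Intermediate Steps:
T = 37 (T = -94 + 131 = 37)
1/(-243*X(-13) + T) = 1/(-243*21 + 37) = 1/(-5103 + 37) = 1/(-5066) = -1/5066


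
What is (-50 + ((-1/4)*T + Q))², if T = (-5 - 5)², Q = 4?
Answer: 5041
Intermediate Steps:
T = 100 (T = (-10)² = 100)
(-50 + ((-1/4)*T + Q))² = (-50 + (-1/4*100 + 4))² = (-50 + (-1*¼*100 + 4))² = (-50 + (-¼*100 + 4))² = (-50 + (-25 + 4))² = (-50 - 21)² = (-71)² = 5041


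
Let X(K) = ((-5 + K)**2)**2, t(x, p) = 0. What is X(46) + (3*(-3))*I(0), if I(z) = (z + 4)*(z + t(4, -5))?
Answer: 2825761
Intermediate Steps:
I(z) = z*(4 + z) (I(z) = (z + 4)*(z + 0) = (4 + z)*z = z*(4 + z))
X(K) = (-5 + K)**4
X(46) + (3*(-3))*I(0) = (-5 + 46)**4 + (3*(-3))*(0*(4 + 0)) = 41**4 - 0*4 = 2825761 - 9*0 = 2825761 + 0 = 2825761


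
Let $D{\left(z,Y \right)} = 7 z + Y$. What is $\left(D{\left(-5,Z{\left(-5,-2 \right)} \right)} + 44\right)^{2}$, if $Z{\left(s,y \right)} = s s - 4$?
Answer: $900$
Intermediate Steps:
$Z{\left(s,y \right)} = -4 + s^{2}$ ($Z{\left(s,y \right)} = s^{2} - 4 = -4 + s^{2}$)
$D{\left(z,Y \right)} = Y + 7 z$
$\left(D{\left(-5,Z{\left(-5,-2 \right)} \right)} + 44\right)^{2} = \left(\left(\left(-4 + \left(-5\right)^{2}\right) + 7 \left(-5\right)\right) + 44\right)^{2} = \left(\left(\left(-4 + 25\right) - 35\right) + 44\right)^{2} = \left(\left(21 - 35\right) + 44\right)^{2} = \left(-14 + 44\right)^{2} = 30^{2} = 900$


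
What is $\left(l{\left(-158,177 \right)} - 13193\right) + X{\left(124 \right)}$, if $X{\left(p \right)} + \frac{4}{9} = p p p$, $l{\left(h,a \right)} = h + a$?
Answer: $\frac{17041046}{9} \approx 1.8935 \cdot 10^{6}$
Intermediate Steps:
$l{\left(h,a \right)} = a + h$
$X{\left(p \right)} = - \frac{4}{9} + p^{3}$ ($X{\left(p \right)} = - \frac{4}{9} + p p p = - \frac{4}{9} + p^{2} p = - \frac{4}{9} + p^{3}$)
$\left(l{\left(-158,177 \right)} - 13193\right) + X{\left(124 \right)} = \left(\left(177 - 158\right) - 13193\right) - \left(\frac{4}{9} - 124^{3}\right) = \left(19 - 13193\right) + \left(- \frac{4}{9} + 1906624\right) = -13174 + \frac{17159612}{9} = \frac{17041046}{9}$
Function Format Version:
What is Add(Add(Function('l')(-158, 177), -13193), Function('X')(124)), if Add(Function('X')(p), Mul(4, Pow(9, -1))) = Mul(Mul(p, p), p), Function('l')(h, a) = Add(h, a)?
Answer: Rational(17041046, 9) ≈ 1.8935e+6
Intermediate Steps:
Function('l')(h, a) = Add(a, h)
Function('X')(p) = Add(Rational(-4, 9), Pow(p, 3)) (Function('X')(p) = Add(Rational(-4, 9), Mul(Mul(p, p), p)) = Add(Rational(-4, 9), Mul(Pow(p, 2), p)) = Add(Rational(-4, 9), Pow(p, 3)))
Add(Add(Function('l')(-158, 177), -13193), Function('X')(124)) = Add(Add(Add(177, -158), -13193), Add(Rational(-4, 9), Pow(124, 3))) = Add(Add(19, -13193), Add(Rational(-4, 9), 1906624)) = Add(-13174, Rational(17159612, 9)) = Rational(17041046, 9)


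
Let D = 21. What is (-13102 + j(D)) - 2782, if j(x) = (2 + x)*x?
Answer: -15401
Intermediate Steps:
j(x) = x*(2 + x)
(-13102 + j(D)) - 2782 = (-13102 + 21*(2 + 21)) - 2782 = (-13102 + 21*23) - 2782 = (-13102 + 483) - 2782 = -12619 - 2782 = -15401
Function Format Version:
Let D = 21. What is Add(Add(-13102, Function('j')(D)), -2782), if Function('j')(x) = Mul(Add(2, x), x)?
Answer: -15401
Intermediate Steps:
Function('j')(x) = Mul(x, Add(2, x))
Add(Add(-13102, Function('j')(D)), -2782) = Add(Add(-13102, Mul(21, Add(2, 21))), -2782) = Add(Add(-13102, Mul(21, 23)), -2782) = Add(Add(-13102, 483), -2782) = Add(-12619, -2782) = -15401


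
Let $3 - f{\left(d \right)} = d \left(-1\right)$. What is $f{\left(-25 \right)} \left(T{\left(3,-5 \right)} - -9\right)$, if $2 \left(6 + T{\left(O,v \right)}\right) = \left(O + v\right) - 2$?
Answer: $-22$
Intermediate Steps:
$T{\left(O,v \right)} = -7 + \frac{O}{2} + \frac{v}{2}$ ($T{\left(O,v \right)} = -6 + \frac{\left(O + v\right) - 2}{2} = -6 + \frac{-2 + O + v}{2} = -6 + \left(-1 + \frac{O}{2} + \frac{v}{2}\right) = -7 + \frac{O}{2} + \frac{v}{2}$)
$f{\left(d \right)} = 3 + d$ ($f{\left(d \right)} = 3 - d \left(-1\right) = 3 - - d = 3 + d$)
$f{\left(-25 \right)} \left(T{\left(3,-5 \right)} - -9\right) = \left(3 - 25\right) \left(\left(-7 + \frac{1}{2} \cdot 3 + \frac{1}{2} \left(-5\right)\right) - -9\right) = - 22 \left(\left(-7 + \frac{3}{2} - \frac{5}{2}\right) + 9\right) = - 22 \left(-8 + 9\right) = \left(-22\right) 1 = -22$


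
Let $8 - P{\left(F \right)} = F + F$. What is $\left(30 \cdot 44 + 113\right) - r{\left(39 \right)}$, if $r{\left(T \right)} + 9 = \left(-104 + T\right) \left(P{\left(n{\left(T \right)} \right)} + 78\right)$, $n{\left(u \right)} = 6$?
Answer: $6252$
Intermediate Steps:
$P{\left(F \right)} = 8 - 2 F$ ($P{\left(F \right)} = 8 - \left(F + F\right) = 8 - 2 F$)
$r{\left(T \right)} = -7705 + 74 T$ ($r{\left(T \right)} = -9 + \left(-104 + T\right) \left(\left(8 - 12\right) + 78\right) = -9 + \left(-104 + T\right) \left(-4 + 78\right) = -9 + \left(-104 + T\right) 74 = -9 + \left(-7696 + 74 T\right) = -7705 + 74 T$)
$\left(30 \cdot 44 + 113\right) - r{\left(39 \right)} = \left(30 \cdot 44 + 113\right) - \left(-7705 + 74 \cdot 39\right) = \left(1320 + 113\right) - \left(-7705 + 2886\right) = 1433 - -4819 = 1433 + 4819 = 6252$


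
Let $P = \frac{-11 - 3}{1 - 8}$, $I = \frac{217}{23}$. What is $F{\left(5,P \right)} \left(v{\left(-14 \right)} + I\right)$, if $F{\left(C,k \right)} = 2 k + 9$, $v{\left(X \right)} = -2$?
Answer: $\frac{2223}{23} \approx 96.652$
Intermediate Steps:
$I = \frac{217}{23}$ ($I = 217 \cdot \frac{1}{23} = \frac{217}{23} \approx 9.4348$)
$P = 2$ ($P = \frac{-11 - 3}{-7} = \left(-14\right) \left(- \frac{1}{7}\right) = 2$)
$F{\left(C,k \right)} = 9 + 2 k$
$F{\left(5,P \right)} \left(v{\left(-14 \right)} + I\right) = \left(9 + 2 \cdot 2\right) \left(-2 + \frac{217}{23}\right) = \left(9 + 4\right) \frac{171}{23} = 13 \cdot \frac{171}{23} = \frac{2223}{23}$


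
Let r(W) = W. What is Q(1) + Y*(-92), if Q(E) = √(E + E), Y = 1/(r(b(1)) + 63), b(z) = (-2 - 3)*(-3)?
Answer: -46/39 + √2 ≈ 0.23473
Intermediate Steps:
b(z) = 15 (b(z) = -5*(-3) = 15)
Y = 1/78 (Y = 1/(15 + 63) = 1/78 ≈ 0.012821)
Q(E) = √2*√E (Q(E) = √(2*E) = √2*√E)
Q(1) + Y*(-92) = √2*√1 + (1/78)*(-92) = √2*1 - 46/39 = √2 - 46/39 = -46/39 + √2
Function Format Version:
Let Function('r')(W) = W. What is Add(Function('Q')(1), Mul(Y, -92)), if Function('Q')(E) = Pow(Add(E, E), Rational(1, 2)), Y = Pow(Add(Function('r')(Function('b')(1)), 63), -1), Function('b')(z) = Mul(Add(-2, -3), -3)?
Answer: Add(Rational(-46, 39), Pow(2, Rational(1, 2))) ≈ 0.23473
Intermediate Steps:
Function('b')(z) = 15 (Function('b')(z) = Mul(-5, -3) = 15)
Y = Rational(1, 78) (Y = Pow(Add(15, 63), -1) = Pow(78, -1) = Rational(1, 78) ≈ 0.012821)
Function('Q')(E) = Mul(Pow(2, Rational(1, 2)), Pow(E, Rational(1, 2))) (Function('Q')(E) = Pow(Mul(2, E), Rational(1, 2)) = Mul(Pow(2, Rational(1, 2)), Pow(E, Rational(1, 2))))
Add(Function('Q')(1), Mul(Y, -92)) = Add(Mul(Pow(2, Rational(1, 2)), Pow(1, Rational(1, 2))), Mul(Rational(1, 78), -92)) = Add(Mul(Pow(2, Rational(1, 2)), 1), Rational(-46, 39)) = Add(Pow(2, Rational(1, 2)), Rational(-46, 39)) = Add(Rational(-46, 39), Pow(2, Rational(1, 2)))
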